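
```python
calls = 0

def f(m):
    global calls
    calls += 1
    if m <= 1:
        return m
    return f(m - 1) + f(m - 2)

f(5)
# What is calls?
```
Call trace (a repeated sub-call is expanded the first time; later identical calls just restate its return value):
f(m=5)
  f(m=4)
    f(m=3)
      f(m=2)
        f(m=1)
        -> return 1
        f(m=0)
        -> return 0
      -> return 1
      f(m=1)
      -> return 1
    -> return 2
    f(m=2) -> return 1  (same call as traced above)
  -> return 3
  f(m=3) -> return 2  (same call as traced above)
-> return 5

calls is incremented once per call, so count the calls in each subtree. Let C(m) = number of calls made by f(m).
C(0) = C(1) = 1 (base case, no recursion); C(m) = 1 + C(m - 1) + C(m - 2) otherwise.
C(2) = 1 + C(1) + C(0) = 1 + 1 + 1 = 3
C(3) = 1 + C(2) + C(1) = 1 + 3 + 1 = 5
C(4) = 1 + C(3) + C(2) = 1 + 5 + 3 = 9
C(5) = 1 + C(4) + C(3) = 1 + 9 + 5 = 15
calls = C(5) = 15

Final answer: 15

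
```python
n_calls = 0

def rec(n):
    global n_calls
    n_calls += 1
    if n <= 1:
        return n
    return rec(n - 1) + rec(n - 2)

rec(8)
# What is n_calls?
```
Call trace (a repeated sub-call is expanded the first time; later identical calls just restate its return value):
rec(n=8)
  rec(n=7)
    rec(n=6)
      rec(n=5)
        rec(n=4)
          rec(n=3)
            rec(n=2)
              rec(n=1)
              -> return 1
              rec(n=0)
              -> return 0
            -> return 1
            rec(n=1)
            -> return 1
          -> return 2
          rec(n=2) -> return 1  (same call as traced above)
        -> return 3
        rec(n=3) -> return 2  (same call as traced above)
      -> return 5
      rec(n=4) -> return 3  (same call as traced above)
    -> return 8
    rec(n=5) -> return 5  (same call as traced above)
  -> return 13
  rec(n=6) -> return 8  (same call as traced above)
-> return 21

n_calls is incremented once per call, so count the calls in each subtree. Let C(n) = number of calls made by rec(n).
C(0) = C(1) = 1 (base case, no recursion); C(n) = 1 + C(n - 1) + C(n - 2) otherwise.
C(2) = 1 + C(1) + C(0) = 1 + 1 + 1 = 3
C(3) = 1 + C(2) + C(1) = 1 + 3 + 1 = 5
C(4) = 1 + C(3) + C(2) = 1 + 5 + 3 = 9
C(5) = 1 + C(4) + C(3) = 1 + 9 + 5 = 15
C(6) = 1 + C(5) + C(4) = 1 + 15 + 9 = 25
C(7) = 1 + C(6) + C(5) = 1 + 25 + 15 = 41
C(8) = 1 + C(7) + C(6) = 1 + 41 + 25 = 67
n_calls = C(8) = 67

Final answer: 67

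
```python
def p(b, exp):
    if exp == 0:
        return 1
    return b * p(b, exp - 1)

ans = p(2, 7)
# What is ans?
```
Call trace:
p(b=2, exp=7)
  p(b=2, exp=6)
    p(b=2, exp=5)
      p(b=2, exp=4)
        p(b=2, exp=3)
          p(b=2, exp=2)
            p(b=2, exp=1)
              p(b=2, exp=0)
              -> return 1
            -> return 2
          -> return 4
        -> return 8
      -> return 16
    -> return 32
  -> return 64
-> return 128

Final answer: 128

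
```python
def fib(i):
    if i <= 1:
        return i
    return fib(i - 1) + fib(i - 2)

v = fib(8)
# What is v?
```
Call trace (a repeated sub-call is expanded the first time; later identical calls just restate its return value):
fib(i=8)
  fib(i=7)
    fib(i=6)
      fib(i=5)
        fib(i=4)
          fib(i=3)
            fib(i=2)
              fib(i=1)
              -> return 1
              fib(i=0)
              -> return 0
            -> return 1
            fib(i=1)
            -> return 1
          -> return 2
          fib(i=2) -> return 1  (same call as traced above)
        -> return 3
        fib(i=3) -> return 2  (same call as traced above)
      -> return 5
      fib(i=4) -> return 3  (same call as traced above)
    -> return 8
    fib(i=5) -> return 5  (same call as traced above)
  -> return 13
  fib(i=6) -> return 8  (same call as traced above)
-> return 21

Final answer: 21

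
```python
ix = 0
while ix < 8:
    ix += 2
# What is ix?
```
Trace:
  ix=0
  ix=2
  ix=4
  ix=6
  ix=8

Final answer: 8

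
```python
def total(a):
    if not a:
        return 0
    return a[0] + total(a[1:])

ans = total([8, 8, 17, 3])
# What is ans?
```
Call trace:
total(a=[8, 8, 17, 3])
  total(a=[8, 17, 3])
    total(a=[17, 3])
      total(a=[3])
        total(a=[])
        -> return 0
      -> return 3
    -> return 20
  -> return 28
-> return 36

Final answer: 36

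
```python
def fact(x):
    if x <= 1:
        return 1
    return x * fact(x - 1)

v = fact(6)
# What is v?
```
Call trace:
fact(x=6)
  fact(x=5)
    fact(x=4)
      fact(x=3)
        fact(x=2)
          fact(x=1)
          -> return 1
        -> return 2
      -> return 6
    -> return 24
  -> return 120
-> return 720

Final answer: 720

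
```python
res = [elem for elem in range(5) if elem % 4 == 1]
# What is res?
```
Trace:
  elem=0
  elem=1
  elem=2
  elem=3
  elem=4
  res=[1]

Final answer: [1]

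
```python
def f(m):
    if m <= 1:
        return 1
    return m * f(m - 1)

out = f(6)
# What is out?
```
Call trace:
f(m=6)
  f(m=5)
    f(m=4)
      f(m=3)
        f(m=2)
          f(m=1)
          -> return 1
        -> return 2
      -> return 6
    -> return 24
  -> return 120
-> return 720

Final answer: 720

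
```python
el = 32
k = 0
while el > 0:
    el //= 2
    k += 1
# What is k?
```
Trace:
  el=32
  el=32, k=0
  el=16, k=1
  el=8, k=2
  el=4, k=3
  el=2, k=4
  el=1, k=5
  el=0, k=6

Final answer: 6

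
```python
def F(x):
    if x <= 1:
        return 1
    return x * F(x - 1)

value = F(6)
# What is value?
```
Call trace:
F(x=6)
  F(x=5)
    F(x=4)
      F(x=3)
        F(x=2)
          F(x=1)
          -> return 1
        -> return 2
      -> return 6
    -> return 24
  -> return 120
-> return 720

Final answer: 720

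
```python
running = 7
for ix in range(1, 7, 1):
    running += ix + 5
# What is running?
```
Trace:
  running=7
  running=13, ix=1
  running=20, ix=2
  running=28, ix=3
  running=37, ix=4
  running=47, ix=5
  running=58, ix=6

Final answer: 58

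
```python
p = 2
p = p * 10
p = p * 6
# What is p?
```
Trace:
  p=2
  p=20
  p=120

Final answer: 120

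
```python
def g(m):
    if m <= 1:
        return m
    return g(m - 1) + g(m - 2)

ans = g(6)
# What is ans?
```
Call trace (a repeated sub-call is expanded the first time; later identical calls just restate its return value):
g(m=6)
  g(m=5)
    g(m=4)
      g(m=3)
        g(m=2)
          g(m=1)
          -> return 1
          g(m=0)
          -> return 0
        -> return 1
        g(m=1)
        -> return 1
      -> return 2
      g(m=2) -> return 1  (same call as traced above)
    -> return 3
    g(m=3) -> return 2  (same call as traced above)
  -> return 5
  g(m=4) -> return 3  (same call as traced above)
-> return 8

Final answer: 8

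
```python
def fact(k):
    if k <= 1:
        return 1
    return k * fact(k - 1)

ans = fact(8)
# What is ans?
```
Call trace:
fact(k=8)
  fact(k=7)
    fact(k=6)
      fact(k=5)
        fact(k=4)
          fact(k=3)
            fact(k=2)
              fact(k=1)
              -> return 1
            -> return 2
          -> return 6
        -> return 24
      -> return 120
    -> return 720
  -> return 5040
-> return 40320

Final answer: 40320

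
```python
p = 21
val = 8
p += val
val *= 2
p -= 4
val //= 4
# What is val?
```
Trace:
  p=21
  p=21, val=8
  p=29, val=8
  p=29, val=16
  p=25, val=16
  p=25, val=4

Final answer: 4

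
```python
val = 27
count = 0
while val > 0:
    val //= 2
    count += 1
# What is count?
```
Trace:
  val=27
  val=27, count=0
  val=13, count=1
  val=6, count=2
  val=3, count=3
  val=1, count=4
  val=0, count=5

Final answer: 5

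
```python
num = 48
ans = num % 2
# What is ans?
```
Trace:
  num=48
  num=48, ans=0

Final answer: 0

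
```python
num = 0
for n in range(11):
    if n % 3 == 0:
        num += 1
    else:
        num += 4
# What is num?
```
Trace:
  num=0
  num=1, n=0
  num=5, n=1
  num=9, n=2
  num=10, n=3
  num=14, n=4
  num=18, n=5
  num=19, n=6
  num=23, n=7
  num=27, n=8
  num=28, n=9
  num=32, n=10

Final answer: 32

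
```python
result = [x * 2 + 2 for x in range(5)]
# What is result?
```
Trace:
  x=0
  x=1
  x=2
  x=3
  x=4
  result=[2, 4, 6, 8, 10]

Final answer: [2, 4, 6, 8, 10]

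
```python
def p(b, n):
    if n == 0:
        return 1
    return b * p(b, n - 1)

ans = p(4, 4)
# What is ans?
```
Call trace:
p(b=4, n=4)
  p(b=4, n=3)
    p(b=4, n=2)
      p(b=4, n=1)
        p(b=4, n=0)
        -> return 1
      -> return 4
    -> return 16
  -> return 64
-> return 256

Final answer: 256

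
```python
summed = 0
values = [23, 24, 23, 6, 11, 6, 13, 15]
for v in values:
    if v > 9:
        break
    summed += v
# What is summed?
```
Trace:
  summed=0
  summed=0, v=23

Final answer: 0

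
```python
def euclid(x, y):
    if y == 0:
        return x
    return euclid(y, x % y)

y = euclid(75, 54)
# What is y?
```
Call trace:
euclid(x=75, y=54)
  euclid(x=54, y=21)
    euclid(x=21, y=12)
      euclid(x=12, y=9)
        euclid(x=9, y=3)
          euclid(x=3, y=0)
          -> return 3
        -> return 3
      -> return 3
    -> return 3
  -> return 3
-> return 3

Final answer: 3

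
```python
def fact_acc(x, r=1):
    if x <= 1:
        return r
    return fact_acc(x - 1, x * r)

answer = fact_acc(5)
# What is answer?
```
Call trace:
fact_acc(x=5, r=1)
  fact_acc(x=4, r=5)
    fact_acc(x=3, r=20)
      fact_acc(x=2, r=60)
        fact_acc(x=1, r=120)
        -> return 120
      -> return 120
    -> return 120
  -> return 120
-> return 120

Final answer: 120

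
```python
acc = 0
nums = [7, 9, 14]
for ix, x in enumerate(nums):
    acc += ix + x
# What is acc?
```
Trace:
  acc=0
  acc=7, ix=0, x=7
  acc=17, ix=1, x=9
  acc=33, ix=2, x=14

Final answer: 33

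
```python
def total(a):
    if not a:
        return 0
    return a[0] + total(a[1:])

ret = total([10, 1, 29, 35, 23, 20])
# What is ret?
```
Call trace:
total(a=[10, 1, 29, 35, 23, 20])
  total(a=[1, 29, 35, 23, 20])
    total(a=[29, 35, 23, 20])
      total(a=[35, 23, 20])
        total(a=[23, 20])
          total(a=[20])
            total(a=[])
            -> return 0
          -> return 20
        -> return 43
      -> return 78
    -> return 107
  -> return 108
-> return 118

Final answer: 118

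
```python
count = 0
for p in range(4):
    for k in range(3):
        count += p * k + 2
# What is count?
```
Trace:
  count=0
  count=2, p=0, k=0
  count=4, p=0, k=1
  count=6, p=0, k=2
  count=8, p=1, k=0
  count=11, p=1, k=1
  count=15, p=1, k=2
  count=17, p=2, k=0
  count=21, p=2, k=1
  count=27, p=2, k=2
  count=29, p=3, k=0
  count=34, p=3, k=1
  count=42, p=3, k=2

Final answer: 42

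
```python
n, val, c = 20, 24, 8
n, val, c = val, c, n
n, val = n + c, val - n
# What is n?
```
Trace:
  n=20, val=24, c=8
  n=24, val=8, c=20
  n=44, val=-16, c=20

Final answer: 44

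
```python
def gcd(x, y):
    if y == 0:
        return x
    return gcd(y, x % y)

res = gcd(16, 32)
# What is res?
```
Call trace:
gcd(x=16, y=32)
  gcd(x=32, y=16)
    gcd(x=16, y=0)
    -> return 16
  -> return 16
-> return 16

Final answer: 16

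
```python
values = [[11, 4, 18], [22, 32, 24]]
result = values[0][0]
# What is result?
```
Trace:
  values=[[11, 4, 18], [22, 32, 24]]
  values=[[11, 4, 18], [22, 32, 24]], result=11

Final answer: 11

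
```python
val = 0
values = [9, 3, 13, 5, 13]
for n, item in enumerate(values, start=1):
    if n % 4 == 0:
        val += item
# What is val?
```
Trace:
  val=0
  val=0, n=1, item=9
  val=0, n=2, item=3
  val=0, n=3, item=13
  val=5, n=4, item=5
  val=5, n=5, item=13

Final answer: 5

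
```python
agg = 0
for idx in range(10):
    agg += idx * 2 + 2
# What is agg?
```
Trace:
  agg=0
  agg=2, idx=0
  agg=6, idx=1
  agg=12, idx=2
  agg=20, idx=3
  agg=30, idx=4
  agg=42, idx=5
  agg=56, idx=6
  agg=72, idx=7
  agg=90, idx=8
  agg=110, idx=9

Final answer: 110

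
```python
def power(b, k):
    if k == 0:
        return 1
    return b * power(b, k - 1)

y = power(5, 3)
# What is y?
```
Call trace:
power(b=5, k=3)
  power(b=5, k=2)
    power(b=5, k=1)
      power(b=5, k=0)
      -> return 1
    -> return 5
  -> return 25
-> return 125

Final answer: 125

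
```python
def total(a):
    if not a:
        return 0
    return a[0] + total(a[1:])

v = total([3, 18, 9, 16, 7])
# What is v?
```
Call trace:
total(a=[3, 18, 9, 16, 7])
  total(a=[18, 9, 16, 7])
    total(a=[9, 16, 7])
      total(a=[16, 7])
        total(a=[7])
          total(a=[])
          -> return 0
        -> return 7
      -> return 23
    -> return 32
  -> return 50
-> return 53

Final answer: 53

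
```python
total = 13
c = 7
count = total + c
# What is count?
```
Trace:
  total=13
  total=13, c=7
  total=13, c=7, count=20

Final answer: 20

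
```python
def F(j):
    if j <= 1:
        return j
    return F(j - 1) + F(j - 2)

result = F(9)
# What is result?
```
Call trace (a repeated sub-call is expanded the first time; later identical calls just restate its return value):
F(j=9)
  F(j=8)
    F(j=7)
      F(j=6)
        F(j=5)
          F(j=4)
            F(j=3)
              F(j=2)
                F(j=1)
                -> return 1
                F(j=0)
                -> return 0
              -> return 1
              F(j=1)
              -> return 1
            -> return 2
            F(j=2) -> return 1  (same call as traced above)
          -> return 3
          F(j=3) -> return 2  (same call as traced above)
        -> return 5
        F(j=4) -> return 3  (same call as traced above)
      -> return 8
      F(j=5) -> return 5  (same call as traced above)
    -> return 13
    F(j=6) -> return 8  (same call as traced above)
  -> return 21
  F(j=7) -> return 13  (same call as traced above)
-> return 34

Final answer: 34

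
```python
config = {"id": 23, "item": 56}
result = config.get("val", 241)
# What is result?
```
Trace:
  config={'id': 23, 'item': 56}
  config={'id': 23, 'item': 56}, result=241

Final answer: 241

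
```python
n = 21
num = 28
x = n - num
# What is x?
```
Trace:
  n=21
  n=21, num=28
  n=21, num=28, x=-7

Final answer: -7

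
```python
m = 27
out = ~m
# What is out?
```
Trace:
  m=27
  m=27, out=-28

Final answer: -28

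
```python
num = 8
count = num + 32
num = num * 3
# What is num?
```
Trace:
  num=8
  num=8, count=40
  num=24, count=40

Final answer: 24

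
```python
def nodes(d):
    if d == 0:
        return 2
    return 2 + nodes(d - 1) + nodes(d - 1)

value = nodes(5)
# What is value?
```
Call trace (a repeated sub-call is expanded the first time; later identical calls just restate its return value):
nodes(d=5)
  nodes(d=4)
    nodes(d=3)
      nodes(d=2)
        nodes(d=1)
          nodes(d=0)
          -> return 2
          nodes(d=0)
          -> return 2
        -> return 6
        nodes(d=1) -> return 6  (same call as traced above)
      -> return 14
      nodes(d=2) -> return 14  (same call as traced above)
    -> return 30
    nodes(d=3) -> return 30  (same call as traced above)
  -> return 62
  nodes(d=4) -> return 62  (same call as traced above)
-> return 126

Final answer: 126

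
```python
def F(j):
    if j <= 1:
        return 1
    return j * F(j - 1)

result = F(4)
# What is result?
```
Call trace:
F(j=4)
  F(j=3)
    F(j=2)
      F(j=1)
      -> return 1
    -> return 2
  -> return 6
-> return 24

Final answer: 24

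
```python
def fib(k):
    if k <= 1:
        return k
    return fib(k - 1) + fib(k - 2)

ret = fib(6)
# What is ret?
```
Call trace (a repeated sub-call is expanded the first time; later identical calls just restate its return value):
fib(k=6)
  fib(k=5)
    fib(k=4)
      fib(k=3)
        fib(k=2)
          fib(k=1)
          -> return 1
          fib(k=0)
          -> return 0
        -> return 1
        fib(k=1)
        -> return 1
      -> return 2
      fib(k=2) -> return 1  (same call as traced above)
    -> return 3
    fib(k=3) -> return 2  (same call as traced above)
  -> return 5
  fib(k=4) -> return 3  (same call as traced above)
-> return 8

Final answer: 8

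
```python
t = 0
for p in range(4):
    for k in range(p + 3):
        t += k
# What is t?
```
Trace:
  t=0
  t=0, p=0, k=0
  t=1, p=0, k=1
  t=3, p=0, k=2
  t=3, p=1, k=0
  t=4, p=1, k=1
  t=6, p=1, k=2
  t=9, p=1, k=3
  t=9, p=2, k=0
  t=10, p=2, k=1
  t=12, p=2, k=2
  t=15, p=2, k=3
  t=19, p=2, k=4
  t=19, p=3, k=0
  t=20, p=3, k=1
  t=22, p=3, k=2
  t=25, p=3, k=3
  t=29, p=3, k=4
  t=34, p=3, k=5

Final answer: 34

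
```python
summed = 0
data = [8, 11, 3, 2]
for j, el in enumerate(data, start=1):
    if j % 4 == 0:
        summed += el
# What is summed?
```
Trace:
  summed=0
  summed=0, j=1, el=8
  summed=0, j=2, el=11
  summed=0, j=3, el=3
  summed=2, j=4, el=2

Final answer: 2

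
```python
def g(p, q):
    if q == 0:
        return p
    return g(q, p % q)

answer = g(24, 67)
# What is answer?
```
Call trace:
g(p=24, q=67)
  g(p=67, q=24)
    g(p=24, q=19)
      g(p=19, q=5)
        g(p=5, q=4)
          g(p=4, q=1)
            g(p=1, q=0)
            -> return 1
          -> return 1
        -> return 1
      -> return 1
    -> return 1
  -> return 1
-> return 1

Final answer: 1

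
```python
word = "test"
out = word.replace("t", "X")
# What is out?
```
Trace:
  word='test'
  word='test', out='XesX'

Final answer: 'XesX'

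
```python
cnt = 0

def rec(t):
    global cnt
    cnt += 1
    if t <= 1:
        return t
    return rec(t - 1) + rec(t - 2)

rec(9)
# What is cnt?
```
Call trace (a repeated sub-call is expanded the first time; later identical calls just restate its return value):
rec(t=9)
  rec(t=8)
    rec(t=7)
      rec(t=6)
        rec(t=5)
          rec(t=4)
            rec(t=3)
              rec(t=2)
                rec(t=1)
                -> return 1
                rec(t=0)
                -> return 0
              -> return 1
              rec(t=1)
              -> return 1
            -> return 2
            rec(t=2) -> return 1  (same call as traced above)
          -> return 3
          rec(t=3) -> return 2  (same call as traced above)
        -> return 5
        rec(t=4) -> return 3  (same call as traced above)
      -> return 8
      rec(t=5) -> return 5  (same call as traced above)
    -> return 13
    rec(t=6) -> return 8  (same call as traced above)
  -> return 21
  rec(t=7) -> return 13  (same call as traced above)
-> return 34

cnt is incremented once per call, so count the calls in each subtree. Let C(t) = number of calls made by rec(t).
C(0) = C(1) = 1 (base case, no recursion); C(t) = 1 + C(t - 1) + C(t - 2) otherwise.
C(2) = 1 + C(1) + C(0) = 1 + 1 + 1 = 3
C(3) = 1 + C(2) + C(1) = 1 + 3 + 1 = 5
C(4) = 1 + C(3) + C(2) = 1 + 5 + 3 = 9
C(5) = 1 + C(4) + C(3) = 1 + 9 + 5 = 15
C(6) = 1 + C(5) + C(4) = 1 + 15 + 9 = 25
C(7) = 1 + C(6) + C(5) = 1 + 25 + 15 = 41
C(8) = 1 + C(7) + C(6) = 1 + 41 + 25 = 67
C(9) = 1 + C(8) + C(7) = 1 + 67 + 41 = 109
cnt = C(9) = 109

Final answer: 109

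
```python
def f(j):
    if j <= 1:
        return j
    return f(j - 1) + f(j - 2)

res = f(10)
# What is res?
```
Call trace (a repeated sub-call is expanded the first time; later identical calls just restate its return value):
f(j=10)
  f(j=9)
    f(j=8)
      f(j=7)
        f(j=6)
          f(j=5)
            f(j=4)
              f(j=3)
                f(j=2)
                  f(j=1)
                  -> return 1
                  f(j=0)
                  -> return 0
                -> return 1
                f(j=1)
                -> return 1
              -> return 2
              f(j=2) -> return 1  (same call as traced above)
            -> return 3
            f(j=3) -> return 2  (same call as traced above)
          -> return 5
          f(j=4) -> return 3  (same call as traced above)
        -> return 8
        f(j=5) -> return 5  (same call as traced above)
      -> return 13
      f(j=6) -> return 8  (same call as traced above)
    -> return 21
    f(j=7) -> return 13  (same call as traced above)
  -> return 34
  f(j=8) -> return 21  (same call as traced above)
-> return 55

Final answer: 55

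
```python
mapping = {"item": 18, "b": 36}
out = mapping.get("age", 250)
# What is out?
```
Trace:
  mapping={'item': 18, 'b': 36}
  mapping={'item': 18, 'b': 36}, out=250

Final answer: 250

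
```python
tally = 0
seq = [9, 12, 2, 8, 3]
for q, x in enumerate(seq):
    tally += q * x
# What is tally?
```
Trace:
  tally=0
  tally=0, q=0, x=9
  tally=12, q=1, x=12
  tally=16, q=2, x=2
  tally=40, q=3, x=8
  tally=52, q=4, x=3

Final answer: 52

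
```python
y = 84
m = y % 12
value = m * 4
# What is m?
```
Trace:
  y=84
  y=84, m=0
  y=84, m=0, value=0

Final answer: 0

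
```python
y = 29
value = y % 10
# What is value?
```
Trace:
  y=29
  y=29, value=9

Final answer: 9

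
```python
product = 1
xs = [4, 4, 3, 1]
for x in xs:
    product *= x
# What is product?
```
Trace:
  product=1
  product=4, x=4
  product=16, x=4
  product=48, x=3
  product=48, x=1

Final answer: 48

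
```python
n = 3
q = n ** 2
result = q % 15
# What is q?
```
Trace:
  n=3
  n=3, q=9
  n=3, q=9, result=9

Final answer: 9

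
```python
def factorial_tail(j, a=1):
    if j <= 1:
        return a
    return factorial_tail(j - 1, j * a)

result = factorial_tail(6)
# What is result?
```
Call trace:
factorial_tail(j=6, a=1)
  factorial_tail(j=5, a=6)
    factorial_tail(j=4, a=30)
      factorial_tail(j=3, a=120)
        factorial_tail(j=2, a=360)
          factorial_tail(j=1, a=720)
          -> return 720
        -> return 720
      -> return 720
    -> return 720
  -> return 720
-> return 720

Final answer: 720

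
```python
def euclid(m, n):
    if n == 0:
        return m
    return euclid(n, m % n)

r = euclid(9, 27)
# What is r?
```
Call trace:
euclid(m=9, n=27)
  euclid(m=27, n=9)
    euclid(m=9, n=0)
    -> return 9
  -> return 9
-> return 9

Final answer: 9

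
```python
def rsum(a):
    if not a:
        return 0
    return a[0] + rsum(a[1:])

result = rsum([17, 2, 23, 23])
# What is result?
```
Call trace:
rsum(a=[17, 2, 23, 23])
  rsum(a=[2, 23, 23])
    rsum(a=[23, 23])
      rsum(a=[23])
        rsum(a=[])
        -> return 0
      -> return 23
    -> return 46
  -> return 48
-> return 65

Final answer: 65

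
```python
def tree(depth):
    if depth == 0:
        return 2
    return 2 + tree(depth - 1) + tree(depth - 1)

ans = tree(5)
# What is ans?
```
Call trace (a repeated sub-call is expanded the first time; later identical calls just restate its return value):
tree(depth=5)
  tree(depth=4)
    tree(depth=3)
      tree(depth=2)
        tree(depth=1)
          tree(depth=0)
          -> return 2
          tree(depth=0)
          -> return 2
        -> return 6
        tree(depth=1) -> return 6  (same call as traced above)
      -> return 14
      tree(depth=2) -> return 14  (same call as traced above)
    -> return 30
    tree(depth=3) -> return 30  (same call as traced above)
  -> return 62
  tree(depth=4) -> return 62  (same call as traced above)
-> return 126

Final answer: 126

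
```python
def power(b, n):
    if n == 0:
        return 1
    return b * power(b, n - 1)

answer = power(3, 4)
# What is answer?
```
Call trace:
power(b=3, n=4)
  power(b=3, n=3)
    power(b=3, n=2)
      power(b=3, n=1)
        power(b=3, n=0)
        -> return 1
      -> return 3
    -> return 9
  -> return 27
-> return 81

Final answer: 81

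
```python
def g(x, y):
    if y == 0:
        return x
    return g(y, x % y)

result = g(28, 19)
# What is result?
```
Call trace:
g(x=28, y=19)
  g(x=19, y=9)
    g(x=9, y=1)
      g(x=1, y=0)
      -> return 1
    -> return 1
  -> return 1
-> return 1

Final answer: 1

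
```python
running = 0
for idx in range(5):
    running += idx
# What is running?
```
Trace:
  running=0
  running=0, idx=0
  running=1, idx=1
  running=3, idx=2
  running=6, idx=3
  running=10, idx=4

Final answer: 10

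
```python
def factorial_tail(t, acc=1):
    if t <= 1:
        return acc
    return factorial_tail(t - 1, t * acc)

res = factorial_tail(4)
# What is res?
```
Call trace:
factorial_tail(t=4, acc=1)
  factorial_tail(t=3, acc=4)
    factorial_tail(t=2, acc=12)
      factorial_tail(t=1, acc=24)
      -> return 24
    -> return 24
  -> return 24
-> return 24

Final answer: 24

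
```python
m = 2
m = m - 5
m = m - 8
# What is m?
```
Trace:
  m=2
  m=-3
  m=-11

Final answer: -11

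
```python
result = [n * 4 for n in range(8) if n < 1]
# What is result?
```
Trace:
  n=0
  n=1
  n=2
  n=3
  n=4
  n=5
  n=6
  n=7
  result=[0]

Final answer: [0]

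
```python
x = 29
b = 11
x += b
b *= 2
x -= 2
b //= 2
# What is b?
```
Trace:
  x=29
  x=29, b=11
  x=40, b=11
  x=40, b=22
  x=38, b=22
  x=38, b=11

Final answer: 11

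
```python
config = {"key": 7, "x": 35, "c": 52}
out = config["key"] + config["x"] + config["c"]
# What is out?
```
Trace:
  config={'key': 7, 'x': 35, 'c': 52}
  config={'key': 7, 'x': 35, 'c': 52}, out=94

Final answer: 94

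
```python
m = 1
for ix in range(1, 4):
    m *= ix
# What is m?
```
Trace:
  m=1
  m=1, ix=1
  m=2, ix=2
  m=6, ix=3

Final answer: 6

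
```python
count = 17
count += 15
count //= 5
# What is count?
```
Trace:
  count=17
  count=32
  count=6

Final answer: 6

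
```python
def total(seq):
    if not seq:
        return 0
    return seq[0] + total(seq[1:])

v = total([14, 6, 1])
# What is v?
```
Call trace:
total(seq=[14, 6, 1])
  total(seq=[6, 1])
    total(seq=[1])
      total(seq=[])
      -> return 0
    -> return 1
  -> return 7
-> return 21

Final answer: 21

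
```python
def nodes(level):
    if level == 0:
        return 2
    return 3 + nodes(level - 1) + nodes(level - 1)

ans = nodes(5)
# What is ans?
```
Call trace (a repeated sub-call is expanded the first time; later identical calls just restate its return value):
nodes(level=5)
  nodes(level=4)
    nodes(level=3)
      nodes(level=2)
        nodes(level=1)
          nodes(level=0)
          -> return 2
          nodes(level=0)
          -> return 2
        -> return 7
        nodes(level=1) -> return 7  (same call as traced above)
      -> return 17
      nodes(level=2) -> return 17  (same call as traced above)
    -> return 37
    nodes(level=3) -> return 37  (same call as traced above)
  -> return 77
  nodes(level=4) -> return 77  (same call as traced above)
-> return 157

Final answer: 157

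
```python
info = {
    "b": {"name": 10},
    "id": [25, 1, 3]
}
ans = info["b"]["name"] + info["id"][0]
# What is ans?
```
Trace:
  info={'b': {'name': 10}, 'id': [25, 1, 3]}
  info={'b': {'name': 10}, 'id': [25, 1, 3]}, ans=35

Final answer: 35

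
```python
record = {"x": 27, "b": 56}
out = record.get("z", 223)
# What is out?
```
Trace:
  record={'x': 27, 'b': 56}
  record={'x': 27, 'b': 56}, out=223

Final answer: 223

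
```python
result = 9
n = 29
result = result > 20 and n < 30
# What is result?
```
Trace:
  result=9
  result=9, n=29
  result=False, n=29

Final answer: False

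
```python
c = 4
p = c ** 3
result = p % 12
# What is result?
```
Trace:
  c=4
  c=4, p=64
  c=4, p=64, result=4

Final answer: 4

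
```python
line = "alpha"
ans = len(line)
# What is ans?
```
Trace:
  line='alpha'
  line='alpha', ans=5

Final answer: 5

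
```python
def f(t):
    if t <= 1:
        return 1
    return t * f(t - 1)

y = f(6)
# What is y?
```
Call trace:
f(t=6)
  f(t=5)
    f(t=4)
      f(t=3)
        f(t=2)
          f(t=1)
          -> return 1
        -> return 2
      -> return 6
    -> return 24
  -> return 120
-> return 720

Final answer: 720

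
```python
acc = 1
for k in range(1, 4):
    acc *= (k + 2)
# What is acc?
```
Trace:
  acc=1
  acc=3, k=1
  acc=12, k=2
  acc=60, k=3

Final answer: 60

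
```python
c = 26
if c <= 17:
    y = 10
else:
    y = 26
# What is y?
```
Trace:
  c=26
  c=26, y=26

Final answer: 26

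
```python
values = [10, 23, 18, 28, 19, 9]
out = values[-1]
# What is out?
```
Trace:
  values=[10, 23, 18, 28, 19, 9]
  values=[10, 23, 18, 28, 19, 9], out=9

Final answer: 9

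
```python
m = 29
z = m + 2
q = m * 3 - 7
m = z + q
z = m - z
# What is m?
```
Trace:
  m=29
  m=29, z=31
  m=29, z=31, q=80
  m=111, z=31, q=80
  m=111, z=80, q=80

Final answer: 111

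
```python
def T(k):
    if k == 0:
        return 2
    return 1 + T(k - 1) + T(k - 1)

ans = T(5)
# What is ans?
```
Call trace (a repeated sub-call is expanded the first time; later identical calls just restate its return value):
T(k=5)
  T(k=4)
    T(k=3)
      T(k=2)
        T(k=1)
          T(k=0)
          -> return 2
          T(k=0)
          -> return 2
        -> return 5
        T(k=1) -> return 5  (same call as traced above)
      -> return 11
      T(k=2) -> return 11  (same call as traced above)
    -> return 23
    T(k=3) -> return 23  (same call as traced above)
  -> return 47
  T(k=4) -> return 47  (same call as traced above)
-> return 95

Final answer: 95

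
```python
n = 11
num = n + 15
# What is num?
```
Trace:
  n=11
  n=11, num=26

Final answer: 26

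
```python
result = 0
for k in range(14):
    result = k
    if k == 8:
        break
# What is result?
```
Trace:
  result=0
  result=0, k=0
  result=1, k=1
  result=2, k=2
  result=3, k=3
  result=4, k=4
  result=5, k=5
  result=6, k=6
  result=7, k=7
  result=8, k=8

Final answer: 8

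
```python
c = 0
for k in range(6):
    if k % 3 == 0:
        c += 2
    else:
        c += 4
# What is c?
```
Trace:
  c=0
  c=2, k=0
  c=6, k=1
  c=10, k=2
  c=12, k=3
  c=16, k=4
  c=20, k=5

Final answer: 20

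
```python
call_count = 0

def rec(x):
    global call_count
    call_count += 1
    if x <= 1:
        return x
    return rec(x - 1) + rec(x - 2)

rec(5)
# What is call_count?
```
Call trace (a repeated sub-call is expanded the first time; later identical calls just restate its return value):
rec(x=5)
  rec(x=4)
    rec(x=3)
      rec(x=2)
        rec(x=1)
        -> return 1
        rec(x=0)
        -> return 0
      -> return 1
      rec(x=1)
      -> return 1
    -> return 2
    rec(x=2) -> return 1  (same call as traced above)
  -> return 3
  rec(x=3) -> return 2  (same call as traced above)
-> return 5

call_count is incremented once per call, so count the calls in each subtree. Let C(x) = number of calls made by rec(x).
C(0) = C(1) = 1 (base case, no recursion); C(x) = 1 + C(x - 1) + C(x - 2) otherwise.
C(2) = 1 + C(1) + C(0) = 1 + 1 + 1 = 3
C(3) = 1 + C(2) + C(1) = 1 + 3 + 1 = 5
C(4) = 1 + C(3) + C(2) = 1 + 5 + 3 = 9
C(5) = 1 + C(4) + C(3) = 1 + 9 + 5 = 15
call_count = C(5) = 15

Final answer: 15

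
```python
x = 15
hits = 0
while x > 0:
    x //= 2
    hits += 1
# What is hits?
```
Trace:
  x=15
  x=15, hits=0
  x=7, hits=1
  x=3, hits=2
  x=1, hits=3
  x=0, hits=4

Final answer: 4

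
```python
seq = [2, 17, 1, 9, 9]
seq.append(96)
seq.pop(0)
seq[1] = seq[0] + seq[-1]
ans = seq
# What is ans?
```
Trace:
  seq=[2, 17, 1, 9, 9]
  seq=[2, 17, 1, 9, 9, 96]
  seq=[17, 1, 9, 9, 96]
  seq=[17, 113, 9, 9, 96]
  seq=[17, 113, 9, 9, 96], ans=[17, 113, 9, 9, 96]

Final answer: [17, 113, 9, 9, 96]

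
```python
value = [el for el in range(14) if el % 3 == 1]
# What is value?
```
Trace:
  el=0
  el=1
  el=2
  el=3
  el=4
  el=5
  el=6
  el=7
  el=8
  el=9
  el=10
  el=11
  el=12
  el=13
  value=[1, 4, 7, 10, 13]

Final answer: [1, 4, 7, 10, 13]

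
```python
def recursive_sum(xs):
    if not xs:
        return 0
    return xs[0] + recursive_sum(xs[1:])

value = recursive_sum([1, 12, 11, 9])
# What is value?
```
Call trace:
recursive_sum(xs=[1, 12, 11, 9])
  recursive_sum(xs=[12, 11, 9])
    recursive_sum(xs=[11, 9])
      recursive_sum(xs=[9])
        recursive_sum(xs=[])
        -> return 0
      -> return 9
    -> return 20
  -> return 32
-> return 33

Final answer: 33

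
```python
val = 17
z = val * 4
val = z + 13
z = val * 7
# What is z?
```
Trace:
  val=17
  val=17, z=68
  val=81, z=68
  val=81, z=567

Final answer: 567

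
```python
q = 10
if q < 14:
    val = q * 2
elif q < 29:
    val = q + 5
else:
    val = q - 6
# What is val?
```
Trace:
  q=10
  q=10, val=20

Final answer: 20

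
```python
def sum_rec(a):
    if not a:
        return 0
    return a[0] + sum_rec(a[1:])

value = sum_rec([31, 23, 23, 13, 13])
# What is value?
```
Call trace:
sum_rec(a=[31, 23, 23, 13, 13])
  sum_rec(a=[23, 23, 13, 13])
    sum_rec(a=[23, 13, 13])
      sum_rec(a=[13, 13])
        sum_rec(a=[13])
          sum_rec(a=[])
          -> return 0
        -> return 13
      -> return 26
    -> return 49
  -> return 72
-> return 103

Final answer: 103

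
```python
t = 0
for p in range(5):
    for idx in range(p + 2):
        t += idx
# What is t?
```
Trace:
  t=0
  t=0, p=0, idx=0
  t=1, p=0, idx=1
  t=1, p=1, idx=0
  t=2, p=1, idx=1
  t=4, p=1, idx=2
  t=4, p=2, idx=0
  t=5, p=2, idx=1
  t=7, p=2, idx=2
  t=10, p=2, idx=3
  t=10, p=3, idx=0
  t=11, p=3, idx=1
  t=13, p=3, idx=2
  t=16, p=3, idx=3
  t=20, p=3, idx=4
  t=20, p=4, idx=0
  t=21, p=4, idx=1
  t=23, p=4, idx=2
  t=26, p=4, idx=3
  t=30, p=4, idx=4
  t=35, p=4, idx=5

Final answer: 35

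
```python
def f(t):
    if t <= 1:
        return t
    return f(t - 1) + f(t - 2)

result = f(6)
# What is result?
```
Call trace (a repeated sub-call is expanded the first time; later identical calls just restate its return value):
f(t=6)
  f(t=5)
    f(t=4)
      f(t=3)
        f(t=2)
          f(t=1)
          -> return 1
          f(t=0)
          -> return 0
        -> return 1
        f(t=1)
        -> return 1
      -> return 2
      f(t=2) -> return 1  (same call as traced above)
    -> return 3
    f(t=3) -> return 2  (same call as traced above)
  -> return 5
  f(t=4) -> return 3  (same call as traced above)
-> return 8

Final answer: 8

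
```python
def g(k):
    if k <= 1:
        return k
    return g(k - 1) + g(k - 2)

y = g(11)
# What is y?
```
Call trace (a repeated sub-call is expanded the first time; later identical calls just restate its return value):
g(k=11)
  g(k=10)
    g(k=9)
      g(k=8)
        g(k=7)
          g(k=6)
            g(k=5)
              g(k=4)
                g(k=3)
                  g(k=2)
                    g(k=1)
                    -> return 1
                    g(k=0)
                    -> return 0
                  -> return 1
                  g(k=1)
                  -> return 1
                -> return 2
                g(k=2) -> return 1  (same call as traced above)
              -> return 3
              g(k=3) -> return 2  (same call as traced above)
            -> return 5
            g(k=4) -> return 3  (same call as traced above)
          -> return 8
          g(k=5) -> return 5  (same call as traced above)
        -> return 13
        g(k=6) -> return 8  (same call as traced above)
      -> return 21
      g(k=7) -> return 13  (same call as traced above)
    -> return 34
    g(k=8) -> return 21  (same call as traced above)
  -> return 55
  g(k=9) -> return 34  (same call as traced above)
-> return 89

Final answer: 89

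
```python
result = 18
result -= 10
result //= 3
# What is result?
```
Trace:
  result=18
  result=8
  result=2

Final answer: 2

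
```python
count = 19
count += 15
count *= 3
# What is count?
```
Trace:
  count=19
  count=34
  count=102

Final answer: 102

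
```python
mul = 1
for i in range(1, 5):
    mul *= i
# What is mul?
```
Trace:
  mul=1
  mul=1, i=1
  mul=2, i=2
  mul=6, i=3
  mul=24, i=4

Final answer: 24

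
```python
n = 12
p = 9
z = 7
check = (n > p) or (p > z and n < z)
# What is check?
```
Trace:
  n=12
  n=12, p=9
  n=12, p=9, z=7
  n=12, p=9, z=7, check=True

Final answer: True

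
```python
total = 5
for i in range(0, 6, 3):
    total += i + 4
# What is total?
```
Trace:
  total=5
  total=9, i=0
  total=16, i=3

Final answer: 16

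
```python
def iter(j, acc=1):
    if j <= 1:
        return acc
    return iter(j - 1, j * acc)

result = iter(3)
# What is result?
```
Call trace:
iter(j=3, acc=1)
  iter(j=2, acc=3)
    iter(j=1, acc=6)
    -> return 6
  -> return 6
-> return 6

Final answer: 6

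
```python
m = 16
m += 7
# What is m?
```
Trace:
  m=16
  m=23

Final answer: 23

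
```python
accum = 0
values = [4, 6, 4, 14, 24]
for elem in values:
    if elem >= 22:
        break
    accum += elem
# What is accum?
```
Trace:
  accum=0
  accum=4, elem=4
  accum=10, elem=6
  accum=14, elem=4
  accum=28, elem=14
  accum=28, elem=24

Final answer: 28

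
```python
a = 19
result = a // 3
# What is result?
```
Trace:
  a=19
  a=19, result=6

Final answer: 6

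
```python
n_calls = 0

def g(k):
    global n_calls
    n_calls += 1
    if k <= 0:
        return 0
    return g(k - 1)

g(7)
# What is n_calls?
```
Call trace:
g(k=7)
  g(k=6)
    g(k=5)
      g(k=4)
        g(k=3)
          g(k=2)
            g(k=1)
              g(k=0)
              -> return 0
            -> return 0
          -> return 0
        -> return 0
      -> return 0
    -> return 0
  -> return 0
-> return 0

n_calls is incremented once per call. g is entered once for each k = 7, 6, 5, 4, 3, 2, 1, 0 (the k <= 0 call returns without recursing), i.e. 7 + 1 calls.
n_calls = 8

Final answer: 8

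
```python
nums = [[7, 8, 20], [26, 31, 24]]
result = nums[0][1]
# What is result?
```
Trace:
  nums=[[7, 8, 20], [26, 31, 24]]
  nums=[[7, 8, 20], [26, 31, 24]], result=8

Final answer: 8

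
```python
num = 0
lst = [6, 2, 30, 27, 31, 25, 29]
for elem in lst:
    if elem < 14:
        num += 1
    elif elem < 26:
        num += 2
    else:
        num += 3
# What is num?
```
Trace:
  num=0
  num=1, elem=6
  num=2, elem=2
  num=5, elem=30
  num=8, elem=27
  num=11, elem=31
  num=13, elem=25
  num=16, elem=29

Final answer: 16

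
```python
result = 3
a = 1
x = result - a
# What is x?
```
Trace:
  result=3
  result=3, a=1
  result=3, a=1, x=2

Final answer: 2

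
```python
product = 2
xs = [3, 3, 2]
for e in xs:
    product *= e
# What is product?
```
Trace:
  product=2
  product=6, e=3
  product=18, e=3
  product=36, e=2

Final answer: 36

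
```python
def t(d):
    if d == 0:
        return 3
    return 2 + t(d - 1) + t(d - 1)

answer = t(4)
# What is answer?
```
Call trace (a repeated sub-call is expanded the first time; later identical calls just restate its return value):
t(d=4)
  t(d=3)
    t(d=2)
      t(d=1)
        t(d=0)
        -> return 3
        t(d=0)
        -> return 3
      -> return 8
      t(d=1) -> return 8  (same call as traced above)
    -> return 18
    t(d=2) -> return 18  (same call as traced above)
  -> return 38
  t(d=3) -> return 38  (same call as traced above)
-> return 78

Final answer: 78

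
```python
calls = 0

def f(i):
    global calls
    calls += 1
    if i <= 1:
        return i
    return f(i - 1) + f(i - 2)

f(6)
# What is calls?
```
Call trace (a repeated sub-call is expanded the first time; later identical calls just restate its return value):
f(i=6)
  f(i=5)
    f(i=4)
      f(i=3)
        f(i=2)
          f(i=1)
          -> return 1
          f(i=0)
          -> return 0
        -> return 1
        f(i=1)
        -> return 1
      -> return 2
      f(i=2) -> return 1  (same call as traced above)
    -> return 3
    f(i=3) -> return 2  (same call as traced above)
  -> return 5
  f(i=4) -> return 3  (same call as traced above)
-> return 8

calls is incremented once per call, so count the calls in each subtree. Let C(i) = number of calls made by f(i).
C(0) = C(1) = 1 (base case, no recursion); C(i) = 1 + C(i - 1) + C(i - 2) otherwise.
C(2) = 1 + C(1) + C(0) = 1 + 1 + 1 = 3
C(3) = 1 + C(2) + C(1) = 1 + 3 + 1 = 5
C(4) = 1 + C(3) + C(2) = 1 + 5 + 3 = 9
C(5) = 1 + C(4) + C(3) = 1 + 9 + 5 = 15
C(6) = 1 + C(5) + C(4) = 1 + 15 + 9 = 25
calls = C(6) = 25

Final answer: 25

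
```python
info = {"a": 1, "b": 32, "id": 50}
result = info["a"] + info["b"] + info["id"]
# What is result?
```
Trace:
  info={'a': 1, 'b': 32, 'id': 50}
  info={'a': 1, 'b': 32, 'id': 50}, result=83

Final answer: 83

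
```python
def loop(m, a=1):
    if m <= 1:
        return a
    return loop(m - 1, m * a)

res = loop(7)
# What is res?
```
Call trace:
loop(m=7, a=1)
  loop(m=6, a=7)
    loop(m=5, a=42)
      loop(m=4, a=210)
        loop(m=3, a=840)
          loop(m=2, a=2520)
            loop(m=1, a=5040)
            -> return 5040
          -> return 5040
        -> return 5040
      -> return 5040
    -> return 5040
  -> return 5040
-> return 5040

Final answer: 5040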